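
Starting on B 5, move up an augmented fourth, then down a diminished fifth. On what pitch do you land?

An augmented fourth up from B5 is E#6.
Down a diminished fifth from E#6: A##5 (6 semitones down).

A double-sharp 5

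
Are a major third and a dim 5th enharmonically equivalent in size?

No

4 semitones (major third) vs 6 semitones (diminished fifth): not equal.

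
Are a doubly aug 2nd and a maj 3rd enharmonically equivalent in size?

Yes

A doubly augmented second = 4 semitones = a major third; enharmonically equal.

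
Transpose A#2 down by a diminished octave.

A##1

For an octave the letter name doesn't change: still A, an octave down.
A diminished octave is 11 semitones; 11 semitones down from A#2 gives A##1.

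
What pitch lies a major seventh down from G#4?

Seven letter names down from G: A.
A major seventh spans 11 semitones, so from G#4 the target pitch is A3.

A3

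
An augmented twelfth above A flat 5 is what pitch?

E 7

Five letters up from A (plus an octave) reaches E.
An augmented twelfth spans 20 semitones, so from Ab5 the target pitch is E7.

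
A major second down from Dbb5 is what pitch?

Cbb5

Counting two letter names down from D lands on C.
A major second is 2 semitones; 2 semitones down from Dbb5 gives Cbb5.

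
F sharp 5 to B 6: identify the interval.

P11

F to B spans four letter names (F-G-A-B), plus an octave, so the interval is some kind of eleventh.
Counting semitones, F#5→B6 is 17, which is the perfect eleventh.
(Equivalently, a compound perfect fourth: a perfect fourth plus an octave.)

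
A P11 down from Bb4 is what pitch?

F3

Four letters down from B (plus an octave) reaches F.
A perfect eleventh spans 17 semitones, so from Bb4 the target pitch is F3.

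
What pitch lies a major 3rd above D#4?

The third takes the letter from D up to F.
Moving 4 semitones up from D#4 (the size of a major third) reaches F##4.

F##4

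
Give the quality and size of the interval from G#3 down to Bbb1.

doubly augmented thirteenth

Descending from G#3 to Bbb1 is the same interval as ascending Bbb1 to G#3.
B to G spans six letter names (B-C-D-E-F-G), plus an octave, so the interval is some kind of thirteenth.
A major thirteenth would be 21 semitones; Bbb1 to G#3 is 23, two semitones wider, so the interval is doubly augmented.
(Equivalently, a compound doubly augmented sixth: a doubly augmented sixth plus an octave.)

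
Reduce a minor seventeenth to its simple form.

Take out 2 octaves (14 from the number): 17 − 14 = 3.
Quality carries through unchanged, so the simple form is a minor third.

minor 3rd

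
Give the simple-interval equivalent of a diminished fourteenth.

diminished seventh

Each octave removed subtracts seven from the number: 14 − 7 = 7.
So a diminished fourteenth is an octave plus a diminished seventh. The quality is unchanged.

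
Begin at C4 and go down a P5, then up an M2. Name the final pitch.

Down a perfect fifth from C4: F3 (7 semitones down).
Up a major second from F3: G3 (2 semitones up).

G3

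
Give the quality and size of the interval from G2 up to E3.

G to E spans six letter names (G-A-B-C-D-E) — that makes it a sixth of some quality.
Counting semitones, G2→E3 is 9, which is the major sixth.

major sixth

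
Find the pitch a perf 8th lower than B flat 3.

B flat 2

An octave keeps the letter name B, an octave down from B.
A perfect octave spans 12 semitones, so from Bb3 the target pitch is Bb2.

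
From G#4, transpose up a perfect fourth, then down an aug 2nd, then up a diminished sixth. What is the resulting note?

Gbb5

A perfect fourth up from G#4 is C#5.
An augmented second down from C#5 is Bb4.
A diminished sixth up from Bb4 is Gbb5.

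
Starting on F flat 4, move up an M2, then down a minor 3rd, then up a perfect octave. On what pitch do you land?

E flat 5

A major second up from Fb4 is Gb4.
Gb4 down a minor third → Eb4 (3 semitones).
A perfect octave up from Eb4 is Eb5.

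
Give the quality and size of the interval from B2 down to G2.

Descending from B2 to G2 is the same interval as ascending G2 to B2.
G to B spans three letter names (G-A-B) — that makes it a third of some quality.
The major third spans 4 semitones, and G2 to B2 is exactly 4 semitones — so this is a major third.

M3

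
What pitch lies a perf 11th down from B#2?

F##1

Four letters down from B (plus an octave) reaches F.
Moving 17 semitones down from B#2 (the size of a perfect eleventh) reaches F##1.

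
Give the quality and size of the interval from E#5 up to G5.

E to G spans three letter names (E-F-G) — that makes it a third of some quality.
The major third is 4 semitones; here we have 2, two semitones narrower: diminished.

diminished 3rd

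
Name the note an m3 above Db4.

The third takes the letter from D up to F.
A minor third is 3 semitones; 3 semitones up from Db4 gives Fb4.

Fb4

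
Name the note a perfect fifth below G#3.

C#3

Counting five letter names down from G lands on C.
A perfect fifth is 7 semitones; 7 semitones down from G#3 gives C#3.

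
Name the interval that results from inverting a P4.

perfect fifth

The rule of nine gives the new number: 9 − 4 = 5, so a fourth becomes a fifth.
The quality also flips — perfect stays perfect — giving a perfect fifth.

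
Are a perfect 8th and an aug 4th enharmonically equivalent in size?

No

A perfect octave spans 12 semitones; an augmented fourth spans 6 semitones. They differ by 6.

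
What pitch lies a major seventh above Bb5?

A6

Counting seven letter names up from B lands on A.
Moving 11 semitones up from Bb5 (the size of a major seventh) reaches A6.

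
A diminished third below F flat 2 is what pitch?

The third takes the letter from F down to D.
Moving 2 semitones down from Fb2 (the size of a diminished third) reaches D2.

D 2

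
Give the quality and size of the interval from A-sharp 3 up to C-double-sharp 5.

M10

A to C spans three letter names (A-B-C), plus an octave — that makes it a tenth of some quality.
A#3 to C##5 is 16 semitones, matching the major tenth exactly, so the quality is major.
(Equivalently, a compound major third: a major third plus an octave.)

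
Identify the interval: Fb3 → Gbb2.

major seventh

Descending from Fb3 to Gbb2 is the same interval as ascending Gbb2 to Fb3.
G to F spans seven letter names (G-A-B-C-D-E-F): a seventh.
Counting semitones, Gbb2→Fb3 is 11, which is the major seventh.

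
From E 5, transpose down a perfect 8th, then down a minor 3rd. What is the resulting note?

C sharp 4

Down a perfect octave from E5: E4 (12 semitones down).
A minor third down from E4 is C#4.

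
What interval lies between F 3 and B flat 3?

perfect 4th

F to B spans four letter names (F-G-A-B), so the interval is some kind of fourth.
The perfect fourth spans 5 semitones, and F3 to Bb3 is exactly 5 semitones — so this is a perfect fourth.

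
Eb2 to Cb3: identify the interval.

E to C spans six letter names (E-F-G-A-B-C): a sixth.
At 8 semitones, Eb2→Cb3 falls one short of a major sixth: minor.

minor sixth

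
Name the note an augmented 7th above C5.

The seventh takes the letter from C up to B.
Moving 12 semitones up from C5 (the size of an augmented seventh) reaches B#5.

B#5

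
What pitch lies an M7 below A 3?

Counting seven letter names down from A lands on B.
A major seventh spans 11 semitones, so from A3 the target pitch is Bb2.

B-flat 2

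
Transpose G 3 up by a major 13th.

E 5

Six letters up from G (plus an octave) reaches E.
Moving 21 semitones up from G3 (the size of a major thirteenth) reaches E5.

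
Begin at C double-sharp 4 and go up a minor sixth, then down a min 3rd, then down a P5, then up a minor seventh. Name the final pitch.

A minor sixth up from C##4 is A#4.
A#4 down a minor third → F##4 (3 semitones).
A perfect fifth down from F##4 is B#3.
Up a minor seventh from B#3: A#4 (10 semitones up).

A sharp 4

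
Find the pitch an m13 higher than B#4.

G#6

Counting six letter names plus an octave up from B lands on G.
Moving 20 semitones up from B#4 (the size of a minor thirteenth) reaches G#6.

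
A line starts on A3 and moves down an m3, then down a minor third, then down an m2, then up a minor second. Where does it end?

D#3

Down a minor third from A3: F#3 (3 semitones down).
F#3 down a minor third → D#3 (3 semitones).
D#3 down a minor second → C##3 (1 semitone).
Up a minor second from C##3: D#3 (1 semitone up).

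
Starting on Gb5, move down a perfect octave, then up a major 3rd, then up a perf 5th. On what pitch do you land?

F5

Down a perfect octave from Gb5: Gb4 (12 semitones down).
Gb4 up a major third → Bb4 (4 semitones).
Up a perfect fifth from Bb4: F5 (7 semitones up).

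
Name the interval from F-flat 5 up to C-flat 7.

F to C spans five letter names (F-G-A-B-C), plus an octave, so the interval is some kind of twelfth.
Counting semitones, Fb5→Cb7 is 19, which is the perfect twelfth.
(Equivalently, a compound perfect fifth: a perfect fifth plus an octave.)

perfect 12th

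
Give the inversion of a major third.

minor sixth

Inverted interval numbers add to nine, so a third pairs with a sixth (3 + 6 = 9).
The quality also flips — major becomes minor — giving a minor sixth.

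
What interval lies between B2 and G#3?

M6

B to G spans six letter names (B-C-D-E-F-G), so the interval is some kind of sixth.
Counting semitones, B2→G#3 is 9, which is the major sixth.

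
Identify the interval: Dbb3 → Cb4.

D to C spans seven letter names (D-E-F-G-A-B-C), so the interval is some kind of seventh.
Dbb3 to Cb4 is 11 semitones, matching the major seventh exactly, so the quality is major.

major seventh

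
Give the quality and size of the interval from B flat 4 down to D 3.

Descending from Bb4 to D3 is the same interval as ascending D3 to Bb4.
D to B spans six letter names (D-E-F-G-A-B), plus an octave: a thirteenth.
At 20 semitones, D3→Bb4 falls one short of a major thirteenth: minor.
(Equivalently, a compound minor sixth: a minor sixth plus an octave.)

minor thirteenth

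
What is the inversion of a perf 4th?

Interval numbers invert to sum to nine: 4 + 5 = 9, so a fourth inverts to a fifth.
And perfect stays perfect under inversion, so we get a perfect fifth.

perfect fifth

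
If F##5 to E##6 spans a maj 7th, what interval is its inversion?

Interval numbers invert to sum to nine: 7 + 2 = 9, so a seventh inverts to a second.
The quality also flips — major becomes minor — giving a minor second.

m2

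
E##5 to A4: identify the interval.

Descending from E##5 to A4 is the same interval as ascending A4 to E##5.
A to E spans five letter names (A-B-C-D-E), so the interval is some kind of fifth.
A4 to E##5 spans 9 semitones — two semitones wider than the perfect fifth (7) — giving a doubly augmented fifth.

doubly augmented fifth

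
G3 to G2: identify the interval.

Descending from G3 to G2 is the same interval as ascending G2 to G3.
G to G is the same letter name, plus an octave — that makes it an octave of some quality.
The perfect octave spans 12 semitones, and G2 to G3 is exactly 12 semitones — so this is a perfect octave.

perfect 8th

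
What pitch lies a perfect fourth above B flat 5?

E flat 6

The fourth takes the letter from B up to E.
A perfect fourth spans 5 semitones, so from Bb5 the target pitch is Eb6.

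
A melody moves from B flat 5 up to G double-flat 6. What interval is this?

diminished sixth

B to G spans six letter names (B-C-D-E-F-G), so the interval is some kind of sixth.
Bb5 to Gbb6 spans 7 semitones — two semitones narrower than the major sixth (9) — giving a diminished sixth.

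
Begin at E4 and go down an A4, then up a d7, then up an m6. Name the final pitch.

An augmented fourth down from E4 is Bb3.
Up a diminished seventh from Bb3: Abb4 (9 semitones up).
A minor sixth up from Abb4 is Fbb5.

Fbb5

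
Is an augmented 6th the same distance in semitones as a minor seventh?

Yes

Both span 10 semitones: an augmented sixth and a minor seventh are the same chromatic distance.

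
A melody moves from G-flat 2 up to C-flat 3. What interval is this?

G to C spans four letter names (G-A-B-C), so the interval is some kind of fourth.
Gb2 to Cb3 is 5 semitones, matching the perfect fourth exactly, so the quality is perfect.

perfect fourth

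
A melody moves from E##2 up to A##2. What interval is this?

P4

E to A spans four letter names (E-F-G-A): a fourth.
E##2 to A##2 is 5 semitones, matching the perfect fourth exactly, so the quality is perfect.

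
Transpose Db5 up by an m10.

Fb6

Counting three letter names plus an octave up from D lands on F.
A minor tenth spans 15 semitones, so from Db5 the target pitch is Fb6.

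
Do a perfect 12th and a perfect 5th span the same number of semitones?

No

19 semitones (perfect twelfth) vs 7 semitones (perfect fifth): not equal.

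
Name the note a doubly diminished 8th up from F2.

An octave keeps the letter name F, an octave up from F.
A doubly diminished octave is 10 semitones; 10 semitones up from F2 gives Fbb3.

Fbb3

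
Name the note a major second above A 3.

B 3

The second takes the letter from A up to B.
A major second spans 2 semitones, so from A3 the target pitch is B3.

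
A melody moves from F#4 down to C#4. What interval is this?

Descending from F#4 to C#4 is the same interval as ascending C#4 to F#4.
C to F spans four letter names (C-D-E-F), so the interval is some kind of fourth.
Counting semitones, C#4→F#4 is 5, which is the perfect fourth.

P4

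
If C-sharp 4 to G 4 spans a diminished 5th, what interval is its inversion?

Inverted interval numbers add to nine, so a fifth pairs with a fourth (5 + 4 = 9).
And diminished becomes augmented under inversion, so we get an augmented fourth.

augmented 4th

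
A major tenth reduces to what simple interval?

Each octave removed subtracts seven from the number: 10 − 7 = 3.
That makes a major tenth a compound major third — an octave plus a major third.

M3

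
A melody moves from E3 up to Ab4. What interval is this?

E to A spans four letter names (E-F-G-A), plus an octave — that makes it an eleventh of some quality.
The perfect eleventh is 17 semitones; here we have 16, one semitone narrower: diminished.
(Equivalently, a compound diminished fourth: a diminished fourth plus an octave.)

diminished eleventh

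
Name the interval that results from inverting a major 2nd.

minor 7th

Inverted interval numbers add to nine, so a second pairs with a seventh (2 + 7 = 9).
The quality also flips — major becomes minor — giving a minor seventh.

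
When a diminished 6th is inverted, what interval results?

A3

The rule of nine gives the new number: 9 − 6 = 3, so a sixth becomes a third.
The quality also flips — diminished becomes augmented — giving an augmented third.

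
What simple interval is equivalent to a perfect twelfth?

perfect fifth

Take out an octave (7 from the number): 12 − 7 = 5.
Quality carries through unchanged, so the simple form is a perfect fifth.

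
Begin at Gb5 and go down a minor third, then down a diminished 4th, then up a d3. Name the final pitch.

Down a minor third from Gb5: Eb5 (3 semitones down).
Eb5 down a diminished fourth → B4 (4 semitones).
A diminished third up from B4 is Db5.

Db5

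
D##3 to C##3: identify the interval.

Descending from D##3 to C##3 is the same interval as ascending C##3 to D##3.
C to D spans two letter names (C-D), so the interval is some kind of second.
Counting semitones, C##3→D##3 is 2, which is the major second.

M2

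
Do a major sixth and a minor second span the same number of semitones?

9 semitones (major sixth) vs 1 semitone (minor second): not equal.

No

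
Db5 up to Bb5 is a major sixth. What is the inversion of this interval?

Inverted interval numbers add to nine, so a sixth pairs with a third (6 + 3 = 9).
Quality inverts too: major becomes minor. That makes the inversion a minor third.

minor third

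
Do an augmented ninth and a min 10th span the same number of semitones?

Both span 15 semitones: an augmented ninth and a minor tenth are the same chromatic distance.

Yes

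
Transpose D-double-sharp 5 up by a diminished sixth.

Six letter names up from D: B.
A diminished sixth spans 7 semitones, so from D##5 the target pitch is B5.

B 5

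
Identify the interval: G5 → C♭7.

G to C spans four letter names (G-A-B-C), plus an octave — that makes it an eleventh of some quality.
The perfect eleventh is 17 semitones; here we have 16, one semitone narrower: diminished.
(Equivalently, a compound diminished fourth: a diminished fourth plus an octave.)

d11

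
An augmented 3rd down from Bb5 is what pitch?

The third takes the letter from B down to G.
An augmented third is 5 semitones; 5 semitones down from Bb5 gives Gbb5.

Gbb5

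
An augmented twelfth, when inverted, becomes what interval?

First reduce the compound augmented twelfth to its simple form, an augmented fifth.
The rule of nine gives the new number: 9 − 5 = 4, so a fifth becomes a fourth.
And augmented becomes diminished under inversion, so we get a diminished fourth.

diminished 4th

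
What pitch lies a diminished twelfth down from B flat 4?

Counting five letter names plus an octave down from B lands on E.
Moving 18 semitones down from Bb4 (the size of a diminished twelfth) reaches E3.

E 3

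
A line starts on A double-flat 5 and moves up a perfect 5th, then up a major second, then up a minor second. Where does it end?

Abb5 up a perfect fifth → Ebb6 (7 semitones).
Up a major second from Ebb6: Fb6 (2 semitones up).
A minor second up from Fb6 is Gbb6.

G double-flat 6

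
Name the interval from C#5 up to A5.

minor 6th

C to A spans six letter names (C-D-E-F-G-A) — that makes it a sixth of some quality.
C#5 to A5 is 8 semitones, a half step short of the major sixth (9), so this is minor.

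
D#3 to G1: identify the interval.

Descending from D#3 to G1 is the same interval as ascending G1 to D#3.
G to D spans five letter names (G-A-B-C-D), plus an octave — that makes it a twelfth of some quality.
The perfect twelfth is 19 semitones; here we have 20, one semitone wider: augmented.
(Equivalently, a compound augmented fifth: an augmented fifth plus an octave.)

A12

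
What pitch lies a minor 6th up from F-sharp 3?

Counting six letter names up from F lands on D.
Moving 8 semitones up from F#3 (the size of a minor sixth) reaches D4.

D 4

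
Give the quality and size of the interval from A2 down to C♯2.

Descending from A2 to C#2 is the same interval as ascending C#2 to A2.
C to A spans six letter names (C-D-E-F-G-A) — that makes it a sixth of some quality.
At 8 semitones, C#2→A2 falls one short of a major sixth: minor.

m6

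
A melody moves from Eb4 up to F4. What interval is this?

E to F spans two letter names (E-F) — that makes it a second of some quality.
Counting semitones, Eb4→F4 is 2, which is the major second.

major 2nd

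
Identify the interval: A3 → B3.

major second

A to B spans two letter names (A-B) — that makes it a second of some quality.
Counting semitones, A3→B3 is 2, which is the major second.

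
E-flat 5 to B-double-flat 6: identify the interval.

E to B spans five letter names (E-F-G-A-B), plus an octave — that makes it a twelfth of some quality.
Eb5 to Bbb6 spans 18 semitones — one semitone narrower than the perfect twelfth (19) — giving a diminished twelfth.
(Equivalently, a compound diminished fifth: a diminished fifth plus an octave.)

diminished twelfth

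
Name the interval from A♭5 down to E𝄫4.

augmented eleventh

Descending from Ab5 to Ebb4 is the same interval as ascending Ebb4 to Ab5.
E to A spans four letter names (E-F-G-A), plus an octave, so the interval is some kind of eleventh.
Ebb4 to Ab5 spans 18 semitones — one semitone wider than the perfect eleventh (17) — giving an augmented eleventh.
(Equivalently, a compound augmented fourth: an augmented fourth plus an octave.)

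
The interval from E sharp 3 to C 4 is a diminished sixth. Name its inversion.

augmented third

Interval numbers invert to sum to nine: 6 + 3 = 9, so a sixth inverts to a third.
And diminished becomes augmented under inversion, so we get an augmented third.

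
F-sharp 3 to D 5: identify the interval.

F to D spans six letter names (F-G-A-B-C-D), plus an octave — that makes it a thirteenth of some quality.
F#3 to D5 is 20 semitones, a half step short of the major thirteenth (21), so this is minor.
(Equivalently, a compound minor sixth: a minor sixth plus an octave.)

m13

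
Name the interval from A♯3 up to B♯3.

A to B spans two letter names (A-B) — that makes it a second of some quality.
Counting semitones, A#3→B#3 is 2, which is the major second.

major 2nd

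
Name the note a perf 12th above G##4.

D##6

Five letters up from G (plus an octave) reaches D.
A perfect twelfth is 19 semitones; 19 semitones up from G##4 gives D##6.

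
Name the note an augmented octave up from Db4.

For an octave the letter name doesn't change: still D, an octave up.
Moving 13 semitones up from Db4 (the size of an augmented octave) reaches D5.

D5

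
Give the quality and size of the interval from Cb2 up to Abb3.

minor thirteenth

C to A spans six letter names (C-D-E-F-G-A), plus an octave — that makes it a thirteenth of some quality.
A major thirteenth would be 21 semitones, but Cb2 to Abb3 is 20 — one semitone narrower, making it a minor thirteenth.
(Equivalently, a compound minor sixth: a minor sixth plus an octave.)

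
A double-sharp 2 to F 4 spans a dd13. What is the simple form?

dd6

Subtracting seven from the interval number removes an octave: 13 − 7 = 6.
So a doubly diminished thirteenth is an octave plus a doubly diminished sixth. The quality is unchanged.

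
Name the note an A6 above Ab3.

F#4

Six letter names up from A: F.
An augmented sixth spans 10 semitones, so from Ab3 the target pitch is F#4.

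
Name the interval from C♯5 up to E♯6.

major tenth

C to E spans three letter names (C-D-E), plus an octave, so the interval is some kind of tenth.
Counting semitones, C#5→E#6 is 16, which is the major tenth.
(Equivalently, a compound major third: a major third plus an octave.)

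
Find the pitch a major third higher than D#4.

Counting three letter names up from D lands on F.
A major third spans 4 semitones, so from D#4 the target pitch is F##4.

F##4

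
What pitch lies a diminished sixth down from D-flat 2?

Counting six letter names down from D lands on F.
A diminished sixth spans 7 semitones, so from Db2 the target pitch is F#1.

F-sharp 1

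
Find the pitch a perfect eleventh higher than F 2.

Four letters up from F (plus an octave) reaches B.
Moving 17 semitones up from F2 (the size of a perfect eleventh) reaches Bb3.

B-flat 3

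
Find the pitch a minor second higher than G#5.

A5

Counting two letter names up from G lands on A.
A minor second is 1 semitone; 1 semitone up from G#5 gives A5.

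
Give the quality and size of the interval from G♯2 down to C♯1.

Descending from G#2 to C#1 is the same interval as ascending C#1 to G#2.
C to G spans five letter names (C-D-E-F-G), plus an octave — that makes it a twelfth of some quality.
The perfect twelfth spans 19 semitones, and C#1 to G#2 is exactly 19 semitones — so this is a perfect twelfth.
(Equivalently, a compound perfect fifth: a perfect fifth plus an octave.)

perfect twelfth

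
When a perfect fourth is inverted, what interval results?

P5

Interval numbers invert to sum to nine: 4 + 5 = 9, so a fourth inverts to a fifth.
Quality inverts too: perfect stays perfect. That makes the inversion a perfect fifth.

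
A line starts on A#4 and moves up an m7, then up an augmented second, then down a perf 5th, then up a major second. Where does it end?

Up a minor seventh from A#4: G#5 (10 semitones up).
An augmented second up from G#5 is A##5.
A##5 down a perfect fifth → D##5 (7 semitones).
Up a major second from D##5: E##5 (2 semitones up).

E##5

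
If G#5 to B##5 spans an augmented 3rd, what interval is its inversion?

d6

Inverted interval numbers add to nine, so a third pairs with a sixth (3 + 6 = 9).
And augmented becomes diminished under inversion, so we get a diminished sixth.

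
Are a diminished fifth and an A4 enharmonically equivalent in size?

A diminished fifth = 6 semitones = an augmented fourth; enharmonically equal.

Yes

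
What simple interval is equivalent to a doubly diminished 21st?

dd7

Take out 2 octaves (14 from the number): 21 − 14 = 7.
That makes a doubly diminished twenty-first a compound doubly diminished seventh — 2 octaves plus a doubly diminished seventh.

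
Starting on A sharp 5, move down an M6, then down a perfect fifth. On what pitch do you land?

A#5 down a major sixth → C#5 (9 semitones).
A perfect fifth down from C#5 is F#4.

F sharp 4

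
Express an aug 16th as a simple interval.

Take out 2 octaves (14 from the number): 16 − 14 = 2.
Quality carries through unchanged, so the simple form is an augmented second.

augmented second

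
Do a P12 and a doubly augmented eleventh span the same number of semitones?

Yes

Both span 19 semitones: a perfect twelfth and a doubly augmented eleventh are the same chromatic distance.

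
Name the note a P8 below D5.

D4

For an octave the letter name doesn't change: still D, an octave down.
A perfect octave is 12 semitones; 12 semitones down from D5 gives D4.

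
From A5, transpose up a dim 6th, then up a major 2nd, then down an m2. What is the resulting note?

A5 up a diminished sixth → Fb6 (7 semitones).
Fb6 up a major second → Gb6 (2 semitones).
Down a minor second from Gb6: F6 (1 semitone down).

F6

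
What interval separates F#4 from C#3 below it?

Descending from F#4 to C#3 is the same interval as ascending C#3 to F#4.
C to F spans four letter names (C-D-E-F), plus an octave: an eleventh.
Counting semitones, C#3→F#4 is 17, which is the perfect eleventh.
(Equivalently, a compound perfect fourth: a perfect fourth plus an octave.)

P11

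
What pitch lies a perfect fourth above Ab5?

The fourth takes the letter from A up to D.
A perfect fourth is 5 semitones; 5 semitones up from Ab5 gives Db6.

Db6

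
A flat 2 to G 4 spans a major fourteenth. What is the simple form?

Subtracting seven from the interval number removes an octave: 14 − 7 = 7.
That makes a major fourteenth a compound major seventh — an octave plus a major seventh.

major seventh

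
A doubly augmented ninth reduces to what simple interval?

Take out an octave (7 from the number): 9 − 7 = 2.
So a doubly augmented ninth is an octave plus a doubly augmented second. The quality is unchanged.

AA2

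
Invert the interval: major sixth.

Inverted interval numbers add to nine, so a sixth pairs with a third (6 + 3 = 9).
The quality also flips — major becomes minor — giving a minor third.

m3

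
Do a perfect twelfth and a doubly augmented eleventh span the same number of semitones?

A perfect twelfth spans 19 semitones, and a doubly augmented eleventh also spans 19 semitones — they're enharmonic.

Yes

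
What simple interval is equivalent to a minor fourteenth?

Take out an octave (7 from the number): 14 − 7 = 7.
That makes a minor fourteenth a compound minor seventh — an octave plus a minor seventh.

m7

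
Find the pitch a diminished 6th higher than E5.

Cb6

The sixth takes the letter from E up to C.
A diminished sixth spans 7 semitones, so from E5 the target pitch is Cb6.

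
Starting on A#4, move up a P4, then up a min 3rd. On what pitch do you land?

F#5

A#4 up a perfect fourth → D#5 (5 semitones).
A minor third up from D#5 is F#5.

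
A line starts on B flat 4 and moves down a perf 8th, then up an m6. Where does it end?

Bb4 down a perfect octave → Bb3 (12 semitones).
A minor sixth up from Bb3 is Gb4.

G flat 4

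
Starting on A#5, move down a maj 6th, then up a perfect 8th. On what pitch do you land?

C#6

A#5 down a major sixth → C#5 (9 semitones).
C#5 up a perfect octave → C#6 (12 semitones).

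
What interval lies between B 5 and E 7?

P11

B to E spans four letter names (B-C-D-E), plus an octave — that makes it an eleventh of some quality.
Counting semitones, B5→E7 is 17, which is the perfect eleventh.
(Equivalently, a compound perfect fourth: a perfect fourth plus an octave.)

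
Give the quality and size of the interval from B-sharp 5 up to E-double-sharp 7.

augmented eleventh

B to E spans four letter names (B-C-D-E), plus an octave — that makes it an eleventh of some quality.
B#5 to E##7 spans 18 semitones — one semitone wider than the perfect eleventh (17) — giving an augmented eleventh.
(Equivalently, a compound augmented fourth: an augmented fourth plus an octave.)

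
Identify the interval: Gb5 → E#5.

dd3

Descending from Gb5 to E#5 is the same interval as ascending E#5 to Gb5.
E to G spans three letter names (E-F-G): a third.
E#5 to Gb5 spans 1 semitone — three semitones narrower than the major third (4) — giving a doubly diminished third.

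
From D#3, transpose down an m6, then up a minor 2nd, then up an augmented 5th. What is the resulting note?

D##3

Down a minor sixth from D#3: F##2 (8 semitones down).
F##2 up a minor second → G#2 (1 semitone).
G#2 up an augmented fifth → D##3 (8 semitones).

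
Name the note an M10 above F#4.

The tenth's letter: F up three letter names plus an octave → A.
A major tenth is 16 semitones; 16 semitones up from F#4 gives A#5.

A#5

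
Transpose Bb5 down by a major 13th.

Db4

The thirteenth's letter: B down six letter names plus an octave → D.
A major thirteenth spans 21 semitones, so from Bb5 the target pitch is Db4.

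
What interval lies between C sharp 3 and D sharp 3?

M2

C to D spans two letter names (C-D) — that makes it a second of some quality.
The major second spans 2 semitones, and C#3 to D#3 is exactly 2 semitones — so this is a major second.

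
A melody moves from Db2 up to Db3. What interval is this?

D to D is the same letter name, plus an octave — that makes it an octave of some quality.
Db2 to Db3 is 12 semitones, matching the perfect octave exactly, so the quality is perfect.

perfect 8th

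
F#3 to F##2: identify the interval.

diminished 8th

Descending from F#3 to F##2 is the same interval as ascending F##2 to F#3.
F to F is the same letter name, plus an octave: an octave.
The perfect octave is 12 semitones; here we have 11, one semitone narrower: diminished.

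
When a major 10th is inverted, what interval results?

m6

First reduce the compound major tenth to its simple form, a major third.
Inverted interval numbers add to nine, so a third pairs with a sixth (3 + 6 = 9).
Quality inverts too: major becomes minor. That makes the inversion a minor sixth.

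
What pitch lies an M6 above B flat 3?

Counting six letter names up from B lands on G.
A major sixth is 9 semitones; 9 semitones up from Bb3 gives G4.

G 4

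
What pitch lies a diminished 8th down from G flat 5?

An octave keeps the letter name G, an octave down from G.
A diminished octave spans 11 semitones, so from Gb5 the target pitch is G4.

G 4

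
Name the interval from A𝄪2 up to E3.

doubly diminished fifth

A to E spans five letter names (A-B-C-D-E) — that makes it a fifth of some quality.
The perfect fifth is 7 semitones; here we have 5, two semitones narrower: doubly diminished.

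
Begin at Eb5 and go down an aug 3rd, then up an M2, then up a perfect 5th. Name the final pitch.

Eb5 down an augmented third → Cbb5 (5 semitones).
A major second up from Cbb5 is Dbb5.
Dbb5 up a perfect fifth → Abb5 (7 semitones).

Abb5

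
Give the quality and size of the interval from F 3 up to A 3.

F to A spans three letter names (F-G-A), so the interval is some kind of third.
The major third spans 4 semitones, and F3 to A3 is exactly 4 semitones — so this is a major third.

major third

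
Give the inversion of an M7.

Interval numbers invert to sum to nine: 7 + 2 = 9, so a seventh inverts to a second.
And major becomes minor under inversion, so we get a minor second.

minor second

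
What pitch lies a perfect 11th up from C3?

F4

Four letters up from C (plus an octave) reaches F.
A perfect eleventh is 17 semitones; 17 semitones up from C3 gives F4.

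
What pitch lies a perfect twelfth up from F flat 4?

The twelfth's letter: F up five letter names plus an octave → C.
Moving 19 semitones up from Fb4 (the size of a perfect twelfth) reaches Cb6.

C flat 6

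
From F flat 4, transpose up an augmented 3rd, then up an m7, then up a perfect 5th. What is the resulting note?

An augmented third up from Fb4 is A4.
A4 up a minor seventh → G5 (10 semitones).
A perfect fifth up from G5 is D6.

D 6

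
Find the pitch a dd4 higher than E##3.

Counting four letter names up from E lands on A.
Moving 3 semitones up from E##3 (the size of a doubly diminished fourth) reaches A3.

A3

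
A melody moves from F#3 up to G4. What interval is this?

m9

F to G spans two letter names (F-G), plus an octave: a ninth.
At 13 semitones, F#3→G4 falls one short of a major ninth: minor.
(Equivalently, a compound minor second: a minor second plus an octave.)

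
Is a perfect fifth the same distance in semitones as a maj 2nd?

A perfect fifth is 7 semitones but a major second is 2 semitones — different sizes.

No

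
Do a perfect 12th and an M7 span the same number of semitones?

19 semitones (perfect twelfth) vs 11 semitones (major seventh): not equal.

No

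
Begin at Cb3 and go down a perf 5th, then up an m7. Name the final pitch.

Ebb3

A perfect fifth down from Cb3 is Fb2.
Fb2 up a minor seventh → Ebb3 (10 semitones).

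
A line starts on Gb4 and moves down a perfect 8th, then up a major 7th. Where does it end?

A perfect octave down from Gb4 is Gb3.
Up a major seventh from Gb3: F4 (11 semitones up).

F4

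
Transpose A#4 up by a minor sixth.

The sixth takes the letter from A up to F.
A minor sixth spans 8 semitones, so from A#4 the target pitch is F#5.

F#5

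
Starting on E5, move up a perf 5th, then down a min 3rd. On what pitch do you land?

Up a perfect fifth from E5: B5 (7 semitones up).
Down a minor third from B5: G#5 (3 semitones down).

G#5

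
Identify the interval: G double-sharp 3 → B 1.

Descending from G##3 to B1 is the same interval as ascending B1 to G##3.
B to G spans six letter names (B-C-D-E-F-G), plus an octave — that makes it a thirteenth of some quality.
B1 to G##3 spans 22 semitones — one semitone wider than the major thirteenth (21) — giving an augmented thirteenth.
(Equivalently, a compound augmented sixth: an augmented sixth plus an octave.)

augmented thirteenth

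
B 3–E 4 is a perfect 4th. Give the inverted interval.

perfect fifth

Interval numbers invert to sum to nine: 4 + 5 = 9, so a fourth inverts to a fifth.
Quality inverts too: perfect stays perfect. That makes the inversion a perfect fifth.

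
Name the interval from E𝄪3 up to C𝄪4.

minor sixth

E to C spans six letter names (E-F-G-A-B-C) — that makes it a sixth of some quality.
E##3 to C##4 is 8 semitones, a half step short of the major sixth (9), so this is minor.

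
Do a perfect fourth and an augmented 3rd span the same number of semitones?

Both span 5 semitones: a perfect fourth and an augmented third are the same chromatic distance.

Yes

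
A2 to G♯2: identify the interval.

minor 2nd

Descending from A2 to G#2 is the same interval as ascending G#2 to A2.
G to A spans two letter names (G-A): a second.
At 1 semitone, G#2→A2 falls one short of a major second: minor.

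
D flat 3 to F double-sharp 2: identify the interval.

dd6

Descending from Db3 to F##2 is the same interval as ascending F##2 to Db3.
F to D spans six letter names (F-G-A-B-C-D), so the interval is some kind of sixth.
A major sixth would be 9 semitones; F##2 to Db3 is 6, three semitones narrower, so the interval is doubly diminished.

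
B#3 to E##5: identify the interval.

B to E spans four letter names (B-C-D-E), plus an octave, so the interval is some kind of eleventh.
B#3 to E##5 spans 18 semitones — one semitone wider than the perfect eleventh (17) — giving an augmented eleventh.
(Equivalently, a compound augmented fourth: an augmented fourth plus an octave.)

augmented eleventh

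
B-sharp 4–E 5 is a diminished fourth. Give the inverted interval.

Inverted interval numbers add to nine, so a fourth pairs with a fifth (4 + 5 = 9).
The quality also flips — diminished becomes augmented — giving an augmented fifth.

augmented fifth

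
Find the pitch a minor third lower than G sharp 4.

The third takes the letter from G down to E.
A minor third spans 3 semitones, so from G#4 the target pitch is E#4.

E sharp 4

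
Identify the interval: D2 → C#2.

Descending from D2 to C#2 is the same interval as ascending C#2 to D2.
C to D spans two letter names (C-D): a second.
C#2 to D2 is 1 semitone, a half step short of the major second (2), so this is minor.

minor second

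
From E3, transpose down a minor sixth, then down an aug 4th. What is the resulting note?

D2

E3 down a minor sixth → G#2 (8 semitones).
An augmented fourth down from G#2 is D2.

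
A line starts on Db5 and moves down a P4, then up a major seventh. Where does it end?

G5

Down a perfect fourth from Db5: Ab4 (5 semitones down).
A major seventh up from Ab4 is G5.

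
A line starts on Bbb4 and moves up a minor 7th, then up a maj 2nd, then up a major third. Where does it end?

Db6

Up a minor seventh from Bbb4: Abb5 (10 semitones up).
A major second up from Abb5 is Bbb5.
A major third up from Bbb5 is Db6.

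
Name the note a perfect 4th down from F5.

C5

The fourth takes the letter from F down to C.
A perfect fourth is 5 semitones; 5 semitones down from F5 gives C5.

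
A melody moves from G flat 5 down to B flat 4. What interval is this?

Descending from Gb5 to Bb4 is the same interval as ascending Bb4 to Gb5.
B to G spans six letter names (B-C-D-E-F-G), so the interval is some kind of sixth.
Bb4 to Gb5 is 8 semitones, a half step short of the major sixth (9), so this is minor.

m6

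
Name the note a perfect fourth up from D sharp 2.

Counting four letter names up from D lands on G.
A perfect fourth is 5 semitones; 5 semitones up from D#2 gives G#2.

G sharp 2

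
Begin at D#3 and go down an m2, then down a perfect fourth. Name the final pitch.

D#3 down a minor second → C##3 (1 semitone).
Down a perfect fourth from C##3: G##2 (5 semitones down).

G##2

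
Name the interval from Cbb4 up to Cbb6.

C to C is the same letter name, plus 2 octaves: a fifteenth.
Counting semitones, Cbb4→Cbb6 is 24, which is the perfect fifteenth.
(Equivalently, a compound perfect octave: a perfect octave plus an octave.)

perfect fifteenth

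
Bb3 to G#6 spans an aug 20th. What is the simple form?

augmented 6th

Take out 2 octaves (14 from the number): 20 − 14 = 6.
Quality carries through unchanged, so the simple form is an augmented sixth.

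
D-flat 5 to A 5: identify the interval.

augmented fifth

D to A spans five letter names (D-E-F-G-A) — that makes it a fifth of some quality.
A perfect fifth would be 7 semitones; Db5 to A5 is 8, one semitone wider, so the interval is augmented.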